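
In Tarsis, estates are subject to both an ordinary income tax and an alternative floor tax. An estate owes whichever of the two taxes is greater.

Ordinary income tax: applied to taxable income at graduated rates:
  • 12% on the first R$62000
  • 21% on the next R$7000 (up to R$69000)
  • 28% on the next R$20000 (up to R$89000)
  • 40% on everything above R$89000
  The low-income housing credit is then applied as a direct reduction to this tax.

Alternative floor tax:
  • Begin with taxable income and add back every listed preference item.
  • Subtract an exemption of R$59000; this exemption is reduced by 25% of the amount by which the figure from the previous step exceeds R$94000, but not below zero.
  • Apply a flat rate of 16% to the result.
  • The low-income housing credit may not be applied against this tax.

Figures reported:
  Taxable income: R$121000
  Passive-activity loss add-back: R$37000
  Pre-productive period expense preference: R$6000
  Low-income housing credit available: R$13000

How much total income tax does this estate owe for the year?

Alternative floor tax:
  Adjusted income: R$121000 + R$37000 + R$6000 = R$164000
  Exemption: R$59000 − 25% × (R$164000 − R$94000) = R$59000 − R$17500 = R$41500
  Base: R$164000 − R$41500 = R$122500
  R$122500 × 16% = R$19600

Ordinary income tax:
  R$62000 × 12% = R$7440
  R$7000 × 21% = R$1470
  R$20000 × 28% = R$5600
  R$32000 × 40% = R$12800
  → R$27310
  Less low-income housing credit R$13000 → R$14310

R$19600 > R$14310, so the alternative floor tax is the binding amount.

R$19600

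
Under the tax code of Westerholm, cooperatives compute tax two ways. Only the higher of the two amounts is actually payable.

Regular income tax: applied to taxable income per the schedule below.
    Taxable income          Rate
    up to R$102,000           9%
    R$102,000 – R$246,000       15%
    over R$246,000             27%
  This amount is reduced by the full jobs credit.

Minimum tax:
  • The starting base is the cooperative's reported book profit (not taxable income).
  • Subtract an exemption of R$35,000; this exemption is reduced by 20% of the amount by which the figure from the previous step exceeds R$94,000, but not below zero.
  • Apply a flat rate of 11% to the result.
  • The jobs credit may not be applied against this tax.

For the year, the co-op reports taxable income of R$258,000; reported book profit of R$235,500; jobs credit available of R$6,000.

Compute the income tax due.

Regular income tax:
  R$102,000 × 9% = R$9,180
  R$144,000 × 15% = R$21,600
  R$12,000 × 27% = R$3,240
  → R$34,020
  Less jobs credit R$6,000 → R$28,020

Minimum tax:
  Base (reported book profit): R$235,500
  Exemption: R$35,000 − 20% × (R$235,500 − R$94,000) = R$35,000 − R$28,300 = R$6,700
  Base: R$235,500 − R$6,700 = R$228,800
  R$228,800 × 11% = R$25,168

R$28,020 > R$25,168, so the regular income tax governs.

R$28,020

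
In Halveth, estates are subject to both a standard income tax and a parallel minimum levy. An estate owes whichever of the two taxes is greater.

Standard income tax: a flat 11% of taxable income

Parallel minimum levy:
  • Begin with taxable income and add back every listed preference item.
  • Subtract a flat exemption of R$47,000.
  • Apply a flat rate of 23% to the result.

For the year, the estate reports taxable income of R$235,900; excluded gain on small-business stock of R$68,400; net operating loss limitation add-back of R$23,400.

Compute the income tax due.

R$64,561

Parallel minimum levy:
  Adjusted income: R$235,900 + R$68,400 + R$23,400 = R$327,700
  Less exemption R$47,000 → base R$280,700
  R$280,700 × 23% = R$64,561

Standard income tax:
  R$235,900 × 11% = R$25,949

R$64,561 > R$25,949, so the parallel minimum levy is the binding amount.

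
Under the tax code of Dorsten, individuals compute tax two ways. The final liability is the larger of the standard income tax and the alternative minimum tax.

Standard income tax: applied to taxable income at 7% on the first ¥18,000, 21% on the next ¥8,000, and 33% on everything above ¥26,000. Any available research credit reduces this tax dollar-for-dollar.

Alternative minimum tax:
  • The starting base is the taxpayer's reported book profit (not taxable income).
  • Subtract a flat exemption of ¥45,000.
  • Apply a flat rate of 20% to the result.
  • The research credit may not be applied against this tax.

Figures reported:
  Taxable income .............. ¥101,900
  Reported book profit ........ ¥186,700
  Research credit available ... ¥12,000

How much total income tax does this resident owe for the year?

¥28,340

Alternative minimum tax:
  Base (reported book profit): ¥186,700
  Less exemption ¥45,000 → base ¥141,700
  ¥141,700 × 20% = ¥28,340

Standard income tax:
  ¥18,000 × 7% = ¥1,260
  ¥8,000 × 21% = ¥1,680
  ¥75,900 × 33% = ¥25,047
  → ¥27,987
  Less research credit ¥12,000 → ¥15,987

¥28,340 > ¥15,987, so the alternative minimum tax is the binding amount.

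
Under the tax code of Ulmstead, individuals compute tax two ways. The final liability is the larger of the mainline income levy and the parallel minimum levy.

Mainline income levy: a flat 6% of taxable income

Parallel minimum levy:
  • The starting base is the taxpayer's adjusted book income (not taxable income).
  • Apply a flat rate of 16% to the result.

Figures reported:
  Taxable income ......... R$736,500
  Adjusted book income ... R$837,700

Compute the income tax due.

Mainline income levy:
  R$736,500 × 6% = R$44,190

Parallel minimum levy:
  Base (adjusted book income): R$837,700
  R$837,700 × 16% = R$134,032

R$134,032 > R$44,190, so the parallel minimum levy is the binding amount.

R$134,032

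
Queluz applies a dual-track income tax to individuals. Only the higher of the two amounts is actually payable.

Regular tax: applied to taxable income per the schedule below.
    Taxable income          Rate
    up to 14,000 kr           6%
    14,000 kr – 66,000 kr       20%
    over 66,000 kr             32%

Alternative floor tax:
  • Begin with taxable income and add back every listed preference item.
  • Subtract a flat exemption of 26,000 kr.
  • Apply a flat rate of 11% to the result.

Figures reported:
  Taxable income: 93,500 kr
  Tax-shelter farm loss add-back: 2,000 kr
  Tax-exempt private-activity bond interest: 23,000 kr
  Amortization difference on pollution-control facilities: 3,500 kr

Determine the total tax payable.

20,040 kr

Regular tax:
  14,000 kr × 6% = 840 kr
  52,000 kr × 20% = 10,400 kr
  27,500 kr × 32% = 8,800 kr
  → 20,040 kr

Alternative floor tax:
  Adjusted income: 93,500 kr + 2,000 kr + 23,000 kr + 3,500 kr = 122,000 kr
  Less exemption 26,000 kr → base 96,000 kr
  96,000 kr × 11% = 10,560 kr

20,040 kr > 10,560 kr, so the regular tax governs.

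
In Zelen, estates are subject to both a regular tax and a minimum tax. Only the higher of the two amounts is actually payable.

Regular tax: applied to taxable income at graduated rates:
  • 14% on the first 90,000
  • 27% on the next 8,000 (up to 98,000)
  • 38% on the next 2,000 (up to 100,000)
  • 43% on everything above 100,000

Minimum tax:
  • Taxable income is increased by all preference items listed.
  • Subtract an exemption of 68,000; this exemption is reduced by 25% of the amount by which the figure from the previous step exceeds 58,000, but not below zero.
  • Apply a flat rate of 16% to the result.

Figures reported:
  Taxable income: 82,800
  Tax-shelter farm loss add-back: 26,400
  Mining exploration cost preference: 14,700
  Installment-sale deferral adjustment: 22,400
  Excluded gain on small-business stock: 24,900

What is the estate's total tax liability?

Minimum tax:
  Adjusted income: 82,800 + 26,400 + 14,700 + 22,400 + 24,900 = 171,200
  Exemption: 68,000 − 25% × (171,200 − 58,000) = 68,000 − 28,300 = 39,700
  Base: 171,200 − 39,700 = 131,500
  131,500 × 16% = 21,040

Regular tax:
  82,800 × 14% = 11,592

21,040 > 11,592, so the minimum tax is the binding amount.

21,040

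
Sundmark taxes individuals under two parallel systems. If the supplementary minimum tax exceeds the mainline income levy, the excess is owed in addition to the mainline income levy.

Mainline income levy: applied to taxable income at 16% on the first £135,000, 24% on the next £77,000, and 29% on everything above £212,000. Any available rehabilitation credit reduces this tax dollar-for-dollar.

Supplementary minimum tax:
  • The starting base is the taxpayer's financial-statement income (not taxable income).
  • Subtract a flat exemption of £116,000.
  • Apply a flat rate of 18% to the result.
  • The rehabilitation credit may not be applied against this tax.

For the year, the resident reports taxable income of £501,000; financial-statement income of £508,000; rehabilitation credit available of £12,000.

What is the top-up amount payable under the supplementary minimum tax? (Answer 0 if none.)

£0

Mainline income levy:
  £135,000 × 16% = £21,600
  £77,000 × 24% = £18,480
  £289,000 × 29% = £83,810
  → £123,890
  Less rehabilitation credit £12,000 → £111,890

Supplementary minimum tax:
  Base (financial-statement income): £508,000
  Less exemption £116,000 → base £392,000
  £392,000 × 18% = £70,560

£70,560 ≤ £111,890, so no add-on is due.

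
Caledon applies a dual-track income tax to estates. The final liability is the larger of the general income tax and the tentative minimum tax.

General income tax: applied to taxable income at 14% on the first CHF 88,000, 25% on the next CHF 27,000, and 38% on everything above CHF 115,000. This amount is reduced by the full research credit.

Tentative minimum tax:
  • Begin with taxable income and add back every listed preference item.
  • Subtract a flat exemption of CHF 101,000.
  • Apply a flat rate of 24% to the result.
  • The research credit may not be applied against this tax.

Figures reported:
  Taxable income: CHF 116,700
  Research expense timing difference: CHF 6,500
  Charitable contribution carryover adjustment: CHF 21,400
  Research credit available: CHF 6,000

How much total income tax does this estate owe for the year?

Tentative minimum tax:
  Adjusted income: CHF 116,700 + CHF 6,500 + CHF 21,400 = CHF 144,600
  Less exemption CHF 101,000 → base CHF 43,600
  CHF 43,600 × 24% = CHF 10,464

General income tax:
  CHF 88,000 × 14% = CHF 12,320
  CHF 27,000 × 25% = CHF 6,750
  CHF 1,700 × 38% = CHF 646
  → CHF 19,716
  Less research credit CHF 6,000 → CHF 13,716

CHF 13,716 > CHF 10,464, so the general income tax governs.

CHF 13,716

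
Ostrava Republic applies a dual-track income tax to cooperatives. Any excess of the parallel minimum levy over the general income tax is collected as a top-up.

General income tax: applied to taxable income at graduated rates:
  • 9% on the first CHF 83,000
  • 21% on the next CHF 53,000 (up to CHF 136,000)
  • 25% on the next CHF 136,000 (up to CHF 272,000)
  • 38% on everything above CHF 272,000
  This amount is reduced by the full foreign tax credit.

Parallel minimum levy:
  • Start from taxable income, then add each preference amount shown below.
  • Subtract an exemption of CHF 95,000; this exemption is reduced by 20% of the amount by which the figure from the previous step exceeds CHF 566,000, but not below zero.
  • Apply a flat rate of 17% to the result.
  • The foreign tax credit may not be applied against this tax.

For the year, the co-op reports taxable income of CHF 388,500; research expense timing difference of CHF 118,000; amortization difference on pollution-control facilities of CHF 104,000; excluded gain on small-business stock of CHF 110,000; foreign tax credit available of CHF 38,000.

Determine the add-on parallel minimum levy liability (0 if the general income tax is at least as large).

General income tax:
  CHF 83,000 × 9% = CHF 7,470
  CHF 53,000 × 21% = CHF 11,130
  CHF 136,000 × 25% = CHF 34,000
  CHF 116,500 × 38% = CHF 44,270
  → CHF 96,870
  Less foreign tax credit CHF 38,000 → CHF 58,870

Parallel minimum levy:
  Adjusted income: CHF 388,500 + CHF 118,000 + CHF 104,000 + CHF 110,000 = CHF 720,500
  Exemption: CHF 95,000 − 20% × (CHF 720,500 − CHF 566,000) = CHF 95,000 − CHF 30,900 = CHF 64,100
  Base: CHF 720,500 − CHF 64,100 = CHF 656,400
  CHF 656,400 × 17% = CHF 111,588

Excess of parallel minimum levy over general income tax: CHF 111,588 − CHF 58,870 = CHF 52,718.

CHF 52,718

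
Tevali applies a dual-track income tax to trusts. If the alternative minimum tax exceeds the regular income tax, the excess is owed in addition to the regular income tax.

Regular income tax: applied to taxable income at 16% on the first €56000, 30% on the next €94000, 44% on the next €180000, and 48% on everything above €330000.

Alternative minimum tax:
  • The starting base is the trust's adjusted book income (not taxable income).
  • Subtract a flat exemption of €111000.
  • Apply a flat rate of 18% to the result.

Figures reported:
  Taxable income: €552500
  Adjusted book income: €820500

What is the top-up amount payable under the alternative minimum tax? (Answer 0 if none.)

€0

Alternative minimum tax:
  Base (adjusted book income): €820500
  Less exemption €111000 → base €709500
  €709500 × 18% = €127710

Regular income tax:
  €56000 × 16% = €8960
  €94000 × 30% = €28200
  €180000 × 44% = €79200
  €222500 × 48% = €106800
  → €223160

€127710 ≤ €223160, so no add-on is due.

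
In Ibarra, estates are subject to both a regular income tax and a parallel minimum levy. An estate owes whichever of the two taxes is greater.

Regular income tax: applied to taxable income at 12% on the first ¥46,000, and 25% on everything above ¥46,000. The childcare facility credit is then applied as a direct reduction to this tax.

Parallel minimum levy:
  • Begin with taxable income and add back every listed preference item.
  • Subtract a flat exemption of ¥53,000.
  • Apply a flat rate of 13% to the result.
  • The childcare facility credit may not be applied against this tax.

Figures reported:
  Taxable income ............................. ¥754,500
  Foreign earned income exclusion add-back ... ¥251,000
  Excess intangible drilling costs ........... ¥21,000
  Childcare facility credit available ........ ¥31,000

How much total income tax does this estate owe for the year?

Parallel minimum levy:
  Adjusted income: ¥754,500 + ¥251,000 + ¥21,000 = ¥1,026,500
  Less exemption ¥53,000 → base ¥973,500
  ¥973,500 × 13% = ¥126,555

Regular income tax:
  ¥46,000 × 12% = ¥5,520
  ¥708,500 × 25% = ¥177,125
  → ¥182,645
  Less childcare facility credit ¥31,000 → ¥151,645

¥151,645 > ¥126,555, so the regular income tax governs.

¥151,645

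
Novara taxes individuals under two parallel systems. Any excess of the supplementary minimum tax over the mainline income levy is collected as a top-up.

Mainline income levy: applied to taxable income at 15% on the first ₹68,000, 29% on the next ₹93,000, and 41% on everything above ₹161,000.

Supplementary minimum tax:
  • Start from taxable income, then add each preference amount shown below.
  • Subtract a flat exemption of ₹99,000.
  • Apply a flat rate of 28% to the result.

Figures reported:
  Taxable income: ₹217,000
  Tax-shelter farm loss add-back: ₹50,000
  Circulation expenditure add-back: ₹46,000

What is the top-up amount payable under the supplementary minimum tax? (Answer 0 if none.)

Mainline income levy:
  ₹68,000 × 15% = ₹10,200
  ₹93,000 × 29% = ₹26,970
  ₹56,000 × 41% = ₹22,960
  → ₹60,130

Supplementary minimum tax:
  Adjusted income: ₹217,000 + ₹50,000 + ₹46,000 = ₹313,000
  Less exemption ₹99,000 → base ₹214,000
  ₹214,000 × 28% = ₹59,920

₹59,920 ≤ ₹60,130, so no add-on is due.

₹0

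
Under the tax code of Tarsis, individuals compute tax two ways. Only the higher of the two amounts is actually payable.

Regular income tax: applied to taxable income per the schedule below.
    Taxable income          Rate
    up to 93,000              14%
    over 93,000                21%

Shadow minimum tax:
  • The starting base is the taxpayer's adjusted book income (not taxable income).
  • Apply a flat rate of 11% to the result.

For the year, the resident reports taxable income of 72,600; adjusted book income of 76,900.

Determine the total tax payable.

Shadow minimum tax:
  Base (adjusted book income): 76,900
  76,900 × 11% = 8,459

Regular income tax:
  72,600 × 14% = 10,164

10,164 > 8,459, so the regular income tax governs.

10,164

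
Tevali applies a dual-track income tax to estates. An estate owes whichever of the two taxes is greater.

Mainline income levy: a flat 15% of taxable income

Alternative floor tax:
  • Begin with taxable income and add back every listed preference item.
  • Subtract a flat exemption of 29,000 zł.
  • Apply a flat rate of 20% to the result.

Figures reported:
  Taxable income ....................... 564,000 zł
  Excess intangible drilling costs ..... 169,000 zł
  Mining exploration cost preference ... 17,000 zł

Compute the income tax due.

Alternative floor tax:
  Adjusted income: 564,000 zł + 169,000 zł + 17,000 zł = 750,000 zł
  Less exemption 29,000 zł → base 721,000 zł
  721,000 zł × 20% = 144,200 zł

Mainline income levy:
  564,000 zł × 15% = 84,600 zł

144,200 zł > 84,600 zł, so the alternative floor tax is the binding amount.

144,200 zł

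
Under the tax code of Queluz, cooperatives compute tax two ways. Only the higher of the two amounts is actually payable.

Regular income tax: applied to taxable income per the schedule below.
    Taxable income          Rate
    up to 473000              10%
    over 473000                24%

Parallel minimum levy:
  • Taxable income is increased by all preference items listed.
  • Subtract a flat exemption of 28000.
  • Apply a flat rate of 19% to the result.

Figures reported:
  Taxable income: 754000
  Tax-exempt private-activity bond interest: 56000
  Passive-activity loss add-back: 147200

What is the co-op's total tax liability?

176548

Regular income tax:
  473000 × 10% = 47300
  281000 × 24% = 67440
  → 114740

Parallel minimum levy:
  Adjusted income: 754000 + 56000 + 147200 = 957200
  Less exemption 28000 → base 929200
  929200 × 19% = 176548

176548 > 114740, so the parallel minimum levy is the binding amount.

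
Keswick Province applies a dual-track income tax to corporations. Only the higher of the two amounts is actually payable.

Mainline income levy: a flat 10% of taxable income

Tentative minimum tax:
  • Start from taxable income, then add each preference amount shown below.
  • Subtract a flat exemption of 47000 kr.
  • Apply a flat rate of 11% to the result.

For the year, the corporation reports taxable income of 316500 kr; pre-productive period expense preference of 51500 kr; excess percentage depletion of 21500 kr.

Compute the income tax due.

Mainline income levy:
  316500 kr × 10% = 31650 kr

Tentative minimum tax:
  Adjusted income: 316500 kr + 51500 kr + 21500 kr = 389500 kr
  Less exemption 47000 kr → base 342500 kr
  342500 kr × 11% = 37675 kr

37675 kr > 31650 kr, so the tentative minimum tax is the binding amount.

37675 kr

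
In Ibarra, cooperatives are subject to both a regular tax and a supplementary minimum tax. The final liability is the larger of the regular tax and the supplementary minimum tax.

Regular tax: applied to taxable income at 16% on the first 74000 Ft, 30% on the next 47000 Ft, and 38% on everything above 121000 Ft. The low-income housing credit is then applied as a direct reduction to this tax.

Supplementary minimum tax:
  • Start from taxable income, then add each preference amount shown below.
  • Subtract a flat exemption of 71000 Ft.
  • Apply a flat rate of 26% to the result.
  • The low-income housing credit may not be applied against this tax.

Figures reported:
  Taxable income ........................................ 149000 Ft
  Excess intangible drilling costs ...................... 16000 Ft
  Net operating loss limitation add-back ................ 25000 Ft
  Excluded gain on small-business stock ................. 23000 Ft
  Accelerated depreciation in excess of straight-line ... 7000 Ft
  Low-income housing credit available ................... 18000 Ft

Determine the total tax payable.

38740 Ft

Supplementary minimum tax:
  Adjusted income: 149000 Ft + 16000 Ft + 25000 Ft + 23000 Ft + 7000 Ft = 220000 Ft
  Less exemption 71000 Ft → base 149000 Ft
  149000 Ft × 26% = 38740 Ft

Regular tax:
  74000 Ft × 16% = 11840 Ft
  47000 Ft × 30% = 14100 Ft
  28000 Ft × 38% = 10640 Ft
  → 36580 Ft
  Less low-income housing credit 18000 Ft → 18580 Ft

38740 Ft > 18580 Ft, so the supplementary minimum tax is the binding amount.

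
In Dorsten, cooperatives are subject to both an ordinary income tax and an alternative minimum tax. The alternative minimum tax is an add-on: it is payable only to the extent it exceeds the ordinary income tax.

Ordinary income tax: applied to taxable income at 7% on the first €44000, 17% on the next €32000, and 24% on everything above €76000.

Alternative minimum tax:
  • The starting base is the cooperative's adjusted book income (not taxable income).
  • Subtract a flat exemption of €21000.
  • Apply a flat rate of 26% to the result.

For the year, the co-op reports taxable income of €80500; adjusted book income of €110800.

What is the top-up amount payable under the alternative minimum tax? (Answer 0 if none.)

Ordinary income tax:
  €44000 × 7% = €3080
  €32000 × 17% = €5440
  €4500 × 24% = €1080
  → €9600

Alternative minimum tax:
  Base (adjusted book income): €110800
  Less exemption €21000 → base €89800
  €89800 × 26% = €23348

Excess of alternative minimum tax over ordinary income tax: €23348 − €9600 = €13748.

€13748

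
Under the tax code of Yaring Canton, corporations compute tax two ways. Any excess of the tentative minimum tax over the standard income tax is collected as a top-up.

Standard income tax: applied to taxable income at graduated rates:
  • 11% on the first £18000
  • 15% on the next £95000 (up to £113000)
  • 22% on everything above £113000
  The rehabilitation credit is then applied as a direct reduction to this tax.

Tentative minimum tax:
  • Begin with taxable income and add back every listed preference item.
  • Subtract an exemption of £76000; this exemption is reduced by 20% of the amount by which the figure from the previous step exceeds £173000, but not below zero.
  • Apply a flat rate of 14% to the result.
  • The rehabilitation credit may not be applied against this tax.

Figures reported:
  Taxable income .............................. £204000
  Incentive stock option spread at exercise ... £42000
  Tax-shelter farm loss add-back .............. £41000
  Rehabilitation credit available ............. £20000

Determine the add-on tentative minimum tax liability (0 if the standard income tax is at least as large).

£16482

Standard income tax:
  £18000 × 11% = £1980
  £95000 × 15% = £14250
  £91000 × 22% = £20020
  → £36250
  Less rehabilitation credit £20000 → £16250

Tentative minimum tax:
  Adjusted income: £204000 + £42000 + £41000 = £287000
  Exemption: £76000 − 20% × (£287000 − £173000) = £76000 − £22800 = £53200
  Base: £287000 − £53200 = £233800
  £233800 × 14% = £32732

Excess of tentative minimum tax over standard income tax: £32732 − £16250 = £16482.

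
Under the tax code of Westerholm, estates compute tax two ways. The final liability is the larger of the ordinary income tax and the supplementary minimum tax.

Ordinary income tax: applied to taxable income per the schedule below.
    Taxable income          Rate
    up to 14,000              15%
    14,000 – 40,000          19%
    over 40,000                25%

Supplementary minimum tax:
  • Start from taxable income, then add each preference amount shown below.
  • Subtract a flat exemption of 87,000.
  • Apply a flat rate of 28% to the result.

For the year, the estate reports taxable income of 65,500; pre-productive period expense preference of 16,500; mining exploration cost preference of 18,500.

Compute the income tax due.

Supplementary minimum tax:
  Adjusted income: 65,500 + 16,500 + 18,500 = 100,500
  Less exemption 87,000 → base 13,500
  13,500 × 28% = 3,780

Ordinary income tax:
  14,000 × 15% = 2,100
  26,000 × 19% = 4,940
  25,500 × 25% = 6,375
  → 13,415

13,415 > 3,780, so the ordinary income tax governs.

13,415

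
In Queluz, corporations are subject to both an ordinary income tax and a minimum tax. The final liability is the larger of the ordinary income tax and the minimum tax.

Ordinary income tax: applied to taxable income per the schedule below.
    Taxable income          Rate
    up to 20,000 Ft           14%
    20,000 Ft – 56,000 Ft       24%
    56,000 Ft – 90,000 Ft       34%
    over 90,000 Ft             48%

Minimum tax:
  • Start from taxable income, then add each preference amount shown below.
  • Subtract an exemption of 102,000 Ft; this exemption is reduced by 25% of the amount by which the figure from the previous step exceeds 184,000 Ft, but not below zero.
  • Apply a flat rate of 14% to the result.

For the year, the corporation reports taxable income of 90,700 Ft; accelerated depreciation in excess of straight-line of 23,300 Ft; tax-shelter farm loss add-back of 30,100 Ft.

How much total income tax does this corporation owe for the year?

23,336 Ft

Minimum tax:
  Adjusted income: 90,700 Ft + 23,300 Ft + 30,100 Ft = 144,100 Ft
  Exemption: 144,100 Ft ≤ 184,000 Ft, so full 102,000 Ft applies
  Base: 144,100 Ft − 102,000 Ft = 42,100 Ft
  42,100 Ft × 14% = 5,894 Ft

Ordinary income tax:
  20,000 Ft × 14% = 2,800 Ft
  36,000 Ft × 24% = 8,640 Ft
  34,000 Ft × 34% = 11,560 Ft
  700 Ft × 48% = 336 Ft
  → 23,336 Ft

23,336 Ft > 5,894 Ft, so the ordinary income tax governs.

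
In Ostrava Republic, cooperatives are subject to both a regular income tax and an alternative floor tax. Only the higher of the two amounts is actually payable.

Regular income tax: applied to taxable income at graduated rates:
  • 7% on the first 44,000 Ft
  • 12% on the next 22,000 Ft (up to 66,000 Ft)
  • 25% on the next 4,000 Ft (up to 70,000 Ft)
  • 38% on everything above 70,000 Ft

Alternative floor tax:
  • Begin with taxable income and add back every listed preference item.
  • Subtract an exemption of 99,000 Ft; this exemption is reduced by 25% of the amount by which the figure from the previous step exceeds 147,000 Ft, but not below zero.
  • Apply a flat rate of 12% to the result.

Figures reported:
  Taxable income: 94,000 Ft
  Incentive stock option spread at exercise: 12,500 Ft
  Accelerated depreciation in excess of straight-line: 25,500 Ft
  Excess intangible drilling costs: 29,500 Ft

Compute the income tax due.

15,840 Ft

Alternative floor tax:
  Adjusted income: 94,000 Ft + 12,500 Ft + 25,500 Ft + 29,500 Ft = 161,500 Ft
  Exemption: 99,000 Ft − 25% × (161,500 Ft − 147,000 Ft) = 99,000 Ft − 3,625 Ft = 95,375 Ft
  Base: 161,500 Ft − 95,375 Ft = 66,125 Ft
  66,125 Ft × 12% = 7,935 Ft

Regular income tax:
  44,000 Ft × 7% = 3,080 Ft
  22,000 Ft × 12% = 2,640 Ft
  4,000 Ft × 25% = 1,000 Ft
  24,000 Ft × 38% = 9,120 Ft
  → 15,840 Ft

15,840 Ft > 7,935 Ft, so the regular income tax governs.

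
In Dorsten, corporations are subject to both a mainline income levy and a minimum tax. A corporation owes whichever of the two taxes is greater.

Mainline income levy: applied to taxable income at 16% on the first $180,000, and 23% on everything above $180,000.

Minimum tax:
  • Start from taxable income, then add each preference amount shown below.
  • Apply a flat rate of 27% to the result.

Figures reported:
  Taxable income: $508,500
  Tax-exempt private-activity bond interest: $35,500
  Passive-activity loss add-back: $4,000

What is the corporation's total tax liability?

Mainline income levy:
  $180,000 × 16% = $28,800
  $328,500 × 23% = $75,555
  → $104,355

Minimum tax:
  Adjusted income: $508,500 + $35,500 + $4,000 = $548,000
  $548,000 × 27% = $147,960

$147,960 > $104,355, so the minimum tax is the binding amount.

$147,960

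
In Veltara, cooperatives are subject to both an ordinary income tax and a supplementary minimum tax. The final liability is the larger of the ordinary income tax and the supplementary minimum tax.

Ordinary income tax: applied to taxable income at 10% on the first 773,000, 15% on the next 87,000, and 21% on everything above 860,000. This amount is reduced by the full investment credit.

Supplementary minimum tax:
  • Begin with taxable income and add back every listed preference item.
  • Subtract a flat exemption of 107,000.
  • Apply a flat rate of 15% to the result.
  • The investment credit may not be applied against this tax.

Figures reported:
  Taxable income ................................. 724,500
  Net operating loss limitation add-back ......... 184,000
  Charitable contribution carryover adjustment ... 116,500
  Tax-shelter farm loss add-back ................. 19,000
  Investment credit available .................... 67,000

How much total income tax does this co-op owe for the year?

140,550

Supplementary minimum tax:
  Adjusted income: 724,500 + 184,000 + 116,500 + 19,000 = 1,044,000
  Less exemption 107,000 → base 937,000
  937,000 × 15% = 140,550

Ordinary income tax:
  724,500 × 10% = 72,450
  Less investment credit 67,000 → 5,450

140,550 > 5,450, so the supplementary minimum tax is the binding amount.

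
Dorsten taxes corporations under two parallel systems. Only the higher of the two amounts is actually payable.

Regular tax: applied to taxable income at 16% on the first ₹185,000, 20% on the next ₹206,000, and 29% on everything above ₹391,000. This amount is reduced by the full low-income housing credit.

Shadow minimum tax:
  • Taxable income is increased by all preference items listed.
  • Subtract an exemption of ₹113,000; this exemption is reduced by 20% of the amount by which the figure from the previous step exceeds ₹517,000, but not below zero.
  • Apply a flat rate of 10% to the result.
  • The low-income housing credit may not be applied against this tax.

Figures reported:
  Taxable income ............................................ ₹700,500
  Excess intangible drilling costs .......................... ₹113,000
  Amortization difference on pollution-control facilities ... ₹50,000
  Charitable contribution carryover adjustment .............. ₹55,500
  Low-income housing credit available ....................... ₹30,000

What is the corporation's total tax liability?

₹130,555

Shadow minimum tax:
  Adjusted income: ₹700,500 + ₹113,000 + ₹50,000 + ₹55,500 = ₹919,000
  Exemption: ₹113,000 − 20% × (₹919,000 − ₹517,000) = ₹113,000 − ₹80,400 = ₹32,600
  Base: ₹919,000 − ₹32,600 = ₹886,400
  ₹886,400 × 10% = ₹88,640

Regular tax:
  ₹185,000 × 16% = ₹29,600
  ₹206,000 × 20% = ₹41,200
  ₹309,500 × 29% = ₹89,755
  → ₹160,555
  Less low-income housing credit ₹30,000 → ₹130,555

₹130,555 > ₹88,640, so the regular tax governs.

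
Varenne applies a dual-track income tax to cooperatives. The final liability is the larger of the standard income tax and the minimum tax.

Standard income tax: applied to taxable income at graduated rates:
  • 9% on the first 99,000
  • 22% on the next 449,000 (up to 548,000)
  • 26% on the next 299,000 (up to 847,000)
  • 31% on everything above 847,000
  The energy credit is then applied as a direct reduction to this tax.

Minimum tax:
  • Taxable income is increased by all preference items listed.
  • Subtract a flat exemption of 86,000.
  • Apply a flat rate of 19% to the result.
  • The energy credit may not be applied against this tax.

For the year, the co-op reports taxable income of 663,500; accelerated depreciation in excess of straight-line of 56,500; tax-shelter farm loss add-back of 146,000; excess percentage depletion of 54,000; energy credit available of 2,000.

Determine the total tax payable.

Standard income tax:
  99,000 × 9% = 8,910
  449,000 × 22% = 98,780
  115,500 × 26% = 30,030
  → 137,720
  Less energy credit 2,000 → 135,720

Minimum tax:
  Adjusted income: 663,500 + 56,500 + 146,000 + 54,000 = 920,000
  Less exemption 86,000 → base 834,000
  834,000 × 19% = 158,460

158,460 > 135,720, so the minimum tax is the binding amount.

158,460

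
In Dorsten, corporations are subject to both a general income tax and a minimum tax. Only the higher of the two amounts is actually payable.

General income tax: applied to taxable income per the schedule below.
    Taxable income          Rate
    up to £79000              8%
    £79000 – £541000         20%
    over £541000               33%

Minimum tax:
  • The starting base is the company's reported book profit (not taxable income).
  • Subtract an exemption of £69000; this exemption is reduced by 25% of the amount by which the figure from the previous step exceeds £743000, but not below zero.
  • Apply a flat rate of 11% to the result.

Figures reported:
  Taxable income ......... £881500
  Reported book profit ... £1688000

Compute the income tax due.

Minimum tax:
  Base (reported book profit): £1688000
  Exemption: 25% × (£1688000 − £743000) = £236250 ≥ £69000, so the exemption is fully phased out
  Base: £1688000 − £0 = £1688000
  £1688000 × 11% = £185680

General income tax:
  £79000 × 8% = £6320
  £462000 × 20% = £92400
  £340500 × 33% = £112365
  → £211085

£211085 > £185680, so the general income tax governs.

£211085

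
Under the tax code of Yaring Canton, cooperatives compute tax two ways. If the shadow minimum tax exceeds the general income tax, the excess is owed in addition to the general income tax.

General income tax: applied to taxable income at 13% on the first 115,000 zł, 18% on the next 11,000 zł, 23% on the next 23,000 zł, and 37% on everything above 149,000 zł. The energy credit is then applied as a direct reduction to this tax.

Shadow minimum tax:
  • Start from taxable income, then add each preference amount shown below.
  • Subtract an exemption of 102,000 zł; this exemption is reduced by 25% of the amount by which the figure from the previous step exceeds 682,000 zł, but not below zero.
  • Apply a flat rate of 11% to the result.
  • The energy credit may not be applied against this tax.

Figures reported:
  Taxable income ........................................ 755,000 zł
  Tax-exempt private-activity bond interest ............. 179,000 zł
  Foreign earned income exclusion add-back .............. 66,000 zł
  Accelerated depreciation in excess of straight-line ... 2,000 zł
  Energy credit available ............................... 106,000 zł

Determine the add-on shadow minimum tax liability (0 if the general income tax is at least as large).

0 zł

Shadow minimum tax:
  Adjusted income: 755,000 zł + 179,000 zł + 66,000 zł + 2,000 zł = 1,002,000 zł
  Exemption: 102,000 zł − 25% × (1,002,000 zł − 682,000 zł) = 102,000 zł − 80,000 zł = 22,000 zł
  Base: 1,002,000 zł − 22,000 zł = 980,000 zł
  980,000 zł × 11% = 107,800 zł

General income tax:
  115,000 zł × 13% = 14,950 zł
  11,000 zł × 18% = 1,980 zł
  23,000 zł × 23% = 5,290 zł
  606,000 zł × 37% = 224,220 zł
  → 246,440 zł
  Less energy credit 106,000 zł → 140,440 zł

107,800 zł ≤ 140,440 zł, so no add-on is due.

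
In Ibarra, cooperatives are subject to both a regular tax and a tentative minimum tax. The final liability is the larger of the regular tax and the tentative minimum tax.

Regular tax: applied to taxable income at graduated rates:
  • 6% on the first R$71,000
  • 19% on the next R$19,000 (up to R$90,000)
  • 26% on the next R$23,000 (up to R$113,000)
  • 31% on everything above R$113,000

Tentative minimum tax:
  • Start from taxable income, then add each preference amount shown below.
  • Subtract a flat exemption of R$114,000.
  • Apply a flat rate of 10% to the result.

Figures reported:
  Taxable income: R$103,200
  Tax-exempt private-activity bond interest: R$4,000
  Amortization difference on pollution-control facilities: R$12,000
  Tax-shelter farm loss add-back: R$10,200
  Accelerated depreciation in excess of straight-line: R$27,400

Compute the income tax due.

Regular tax:
  R$71,000 × 6% = R$4,260
  R$19,000 × 19% = R$3,610
  R$13,200 × 26% = R$3,432
  → R$11,302

Tentative minimum tax:
  Adjusted income: R$103,200 + R$4,000 + R$12,000 + R$10,200 + R$27,400 = R$156,800
  Less exemption R$114,000 → base R$42,800
  R$42,800 × 10% = R$4,280

R$11,302 > R$4,280, so the regular tax governs.

R$11,302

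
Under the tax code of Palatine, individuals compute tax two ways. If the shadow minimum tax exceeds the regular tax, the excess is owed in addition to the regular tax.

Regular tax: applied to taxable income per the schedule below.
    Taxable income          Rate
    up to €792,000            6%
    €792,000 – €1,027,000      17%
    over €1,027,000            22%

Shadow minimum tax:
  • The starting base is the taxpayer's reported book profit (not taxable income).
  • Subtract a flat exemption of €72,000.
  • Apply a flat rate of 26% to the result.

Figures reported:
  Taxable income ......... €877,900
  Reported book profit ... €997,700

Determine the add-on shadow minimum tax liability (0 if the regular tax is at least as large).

Shadow minimum tax:
  Base (reported book profit): €997,700
  Less exemption €72,000 → base €925,700
  €925,700 × 26% = €240,682

Regular tax:
  €792,000 × 6% = €47,520
  €85,900 × 17% = €14,603
  → €62,123

Excess of shadow minimum tax over regular tax: €240,682 − €62,123 = €178,559.

€178,559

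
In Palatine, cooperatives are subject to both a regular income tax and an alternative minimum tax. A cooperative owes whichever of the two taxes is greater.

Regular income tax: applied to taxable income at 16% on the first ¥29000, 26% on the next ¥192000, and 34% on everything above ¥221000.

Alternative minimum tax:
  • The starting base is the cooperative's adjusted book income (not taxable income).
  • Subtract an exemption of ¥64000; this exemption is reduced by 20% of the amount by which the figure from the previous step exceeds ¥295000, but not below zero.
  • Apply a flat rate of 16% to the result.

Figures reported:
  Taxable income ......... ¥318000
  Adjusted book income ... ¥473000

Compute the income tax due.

Regular income tax:
  ¥29000 × 16% = ¥4640
  ¥192000 × 26% = ¥49920
  ¥97000 × 34% = ¥32980
  → ¥87540

Alternative minimum tax:
  Base (adjusted book income): ¥473000
  Exemption: ¥64000 − 20% × (¥473000 − ¥295000) = ¥64000 − ¥35600 = ¥28400
  Base: ¥473000 − ¥28400 = ¥444600
  ¥444600 × 16% = ¥71136

¥87540 > ¥71136, so the regular income tax governs.

¥87540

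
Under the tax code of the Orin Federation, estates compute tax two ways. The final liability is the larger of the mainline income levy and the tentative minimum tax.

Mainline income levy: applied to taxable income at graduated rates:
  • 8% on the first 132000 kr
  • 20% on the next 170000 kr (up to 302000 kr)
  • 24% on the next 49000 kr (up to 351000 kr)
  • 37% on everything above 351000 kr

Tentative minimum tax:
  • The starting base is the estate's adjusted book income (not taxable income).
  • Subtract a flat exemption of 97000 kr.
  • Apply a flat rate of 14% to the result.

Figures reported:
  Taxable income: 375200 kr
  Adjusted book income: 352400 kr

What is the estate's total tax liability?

Tentative minimum tax:
  Base (adjusted book income): 352400 kr
  Less exemption 97000 kr → base 255400 kr
  255400 kr × 14% = 35756 kr

Mainline income levy:
  132000 kr × 8% = 10560 kr
  170000 kr × 20% = 34000 kr
  49000 kr × 24% = 11760 kr
  24200 kr × 37% = 8954 kr
  → 65274 kr

65274 kr > 35756 kr, so the mainline income levy governs.

65274 kr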